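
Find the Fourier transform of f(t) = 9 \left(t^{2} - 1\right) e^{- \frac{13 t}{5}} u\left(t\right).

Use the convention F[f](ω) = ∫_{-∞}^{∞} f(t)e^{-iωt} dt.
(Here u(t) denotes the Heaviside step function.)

F(ω) = \frac{45 \left(250 i \omega - \left(5 i \omega + 13\right)^{3} + 650\right)}{\left(5 i \omega + 13\right)^{4}}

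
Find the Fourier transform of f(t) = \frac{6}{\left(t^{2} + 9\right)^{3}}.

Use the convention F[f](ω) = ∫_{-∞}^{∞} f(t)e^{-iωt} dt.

F(ω) = \frac{\pi \left(3 \omega^{2} + 3 \left|{\omega}\right| + 1\right) e^{- 3 \left|{\omega}\right|}}{108}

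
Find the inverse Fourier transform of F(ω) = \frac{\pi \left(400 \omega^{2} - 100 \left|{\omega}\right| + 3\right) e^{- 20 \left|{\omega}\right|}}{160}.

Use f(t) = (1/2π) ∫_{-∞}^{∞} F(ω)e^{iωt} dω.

f(t) = \frac{t^{4}}{\left(t^{2} + 400\right)^{3}}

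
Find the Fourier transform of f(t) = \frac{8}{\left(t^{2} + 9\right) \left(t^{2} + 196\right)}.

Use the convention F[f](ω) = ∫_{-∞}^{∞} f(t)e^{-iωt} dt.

F(ω) = \frac{4 \pi \left(14 e^{11 \left|{\omega}\right|} - 3\right) e^{- 14 \left|{\omega}\right|}}{3927}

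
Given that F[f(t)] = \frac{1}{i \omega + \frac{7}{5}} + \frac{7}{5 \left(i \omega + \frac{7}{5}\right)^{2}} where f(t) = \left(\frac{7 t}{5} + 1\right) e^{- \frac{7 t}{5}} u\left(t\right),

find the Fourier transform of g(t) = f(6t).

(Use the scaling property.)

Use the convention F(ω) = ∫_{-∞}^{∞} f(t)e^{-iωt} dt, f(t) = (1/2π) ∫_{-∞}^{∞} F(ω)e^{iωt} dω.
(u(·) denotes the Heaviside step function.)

F[g](ω) = \frac{5 \left(- 5 i \omega - 84\right)}{25 \omega^{2} - 420 i \omega - 1764}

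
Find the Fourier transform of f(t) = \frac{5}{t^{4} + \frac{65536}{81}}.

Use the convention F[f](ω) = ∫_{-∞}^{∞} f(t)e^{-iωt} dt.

F(ω) = \frac{135 \pi e^{- \frac{8 \sqrt{2} \left|{\omega}\right|}{3}} \sin{\left(\frac{8 \sqrt{2} \left|{\omega}\right|}{3} + \frac{\pi}{4} \right)}}{4096}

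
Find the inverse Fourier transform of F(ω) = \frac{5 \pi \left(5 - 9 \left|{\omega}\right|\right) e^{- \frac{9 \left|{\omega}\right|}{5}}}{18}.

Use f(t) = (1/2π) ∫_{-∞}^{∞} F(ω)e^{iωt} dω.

f(t) = \frac{5 t^{2}}{\left(t^{2} + \frac{81}{25}\right)^{2}}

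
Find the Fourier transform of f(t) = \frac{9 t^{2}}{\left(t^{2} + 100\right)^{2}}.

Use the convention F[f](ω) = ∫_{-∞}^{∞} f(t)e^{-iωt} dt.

F(ω) = \frac{9 \pi \left(1 - 10 \left|{\omega}\right|\right) e^{- 10 \left|{\omega}\right|}}{20}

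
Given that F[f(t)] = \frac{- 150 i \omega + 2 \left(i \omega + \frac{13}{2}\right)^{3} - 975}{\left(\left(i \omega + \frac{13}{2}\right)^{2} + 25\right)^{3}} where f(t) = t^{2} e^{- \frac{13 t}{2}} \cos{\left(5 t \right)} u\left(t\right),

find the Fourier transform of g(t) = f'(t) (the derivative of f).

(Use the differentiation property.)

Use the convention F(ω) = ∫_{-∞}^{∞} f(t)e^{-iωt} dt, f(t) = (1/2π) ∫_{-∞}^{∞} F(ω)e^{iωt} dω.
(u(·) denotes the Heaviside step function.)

F[g](ω) = - \frac{16 i \omega \left(600 i \omega - \left(2 i \omega + 13\right)^{3} + 3900\right)}{\left(\left(2 i \omega + 13\right)^{2} + 100\right)^{3}}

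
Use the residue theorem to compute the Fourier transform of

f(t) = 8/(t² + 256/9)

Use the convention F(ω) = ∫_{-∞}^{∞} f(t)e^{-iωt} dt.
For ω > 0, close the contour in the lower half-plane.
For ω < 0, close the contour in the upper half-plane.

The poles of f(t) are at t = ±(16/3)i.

Let g(z) = f(z)e^{-iωz}; for large |z| the factor e^{-iωz} decays in the lower half-plane when ω > 0 and in the upper half-plane when ω < 0.

Case ω > 0 (lower half-plane, clockwise contour ⇒ F(ω) = -2πi·ΣRes):
  Res_{z = - \frac{16 i}{3}} g(z) = \frac{3 i e^{- \frac{16 \omega}{3}}}{4}
  F(ω) = -2πi·ΣRes = \frac{3 \pi e^{- \frac{16 \omega}{3}}}{2}

Case ω < 0 (upper half-plane, counterclockwise contour ⇒ F(ω) = +2πi·ΣRes):
  Res_{z = \frac{16 i}{3}} g(z) = - \frac{3 i e^{\frac{16 \omega}{3}}}{4}
  F(ω) = 2πi·ΣRes = \frac{3 \pi e^{\frac{16 \omega}{3}}}{2}

Both cases combine into a single formula in |ω|:

F(ω) = \frac{3 \pi e^{- \frac{16 \left|{\omega}\right|}{3}}}{2}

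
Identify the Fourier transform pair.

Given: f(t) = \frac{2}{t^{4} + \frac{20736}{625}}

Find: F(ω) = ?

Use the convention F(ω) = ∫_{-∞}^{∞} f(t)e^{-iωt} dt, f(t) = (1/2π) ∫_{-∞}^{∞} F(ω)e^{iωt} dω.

F(ω) = \frac{125 \pi e^{- \frac{6 \sqrt{2} \left|{\omega}\right|}{5}} \sin{\left(\frac{6 \sqrt{2} \left|{\omega}\right|}{5} + \frac{\pi}{4} \right)}}{864}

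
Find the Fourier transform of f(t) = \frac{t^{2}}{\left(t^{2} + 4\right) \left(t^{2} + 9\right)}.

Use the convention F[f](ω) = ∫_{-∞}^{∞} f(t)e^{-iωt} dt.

F(ω) = \frac{\pi \left(3 - 2 e^{\left|{\omega}\right|}\right) e^{- 3 \left|{\omega}\right|}}{5}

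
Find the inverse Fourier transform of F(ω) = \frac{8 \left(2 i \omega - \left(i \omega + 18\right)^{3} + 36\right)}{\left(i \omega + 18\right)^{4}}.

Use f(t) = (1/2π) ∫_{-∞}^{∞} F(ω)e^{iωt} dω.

f(t) = 8 \left(t^{2} - 1\right) e^{- 18 t} u\left(t\right)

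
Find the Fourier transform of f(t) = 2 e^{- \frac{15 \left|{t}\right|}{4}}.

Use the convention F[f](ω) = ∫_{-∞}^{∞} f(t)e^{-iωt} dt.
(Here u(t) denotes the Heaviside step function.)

F(ω) = \frac{240}{16 \omega^{2} + 225}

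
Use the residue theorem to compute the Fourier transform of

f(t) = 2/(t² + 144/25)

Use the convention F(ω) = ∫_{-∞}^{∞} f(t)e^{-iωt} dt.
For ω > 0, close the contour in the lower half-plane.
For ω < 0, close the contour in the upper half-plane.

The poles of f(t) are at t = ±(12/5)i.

Let g(z) = f(z)e^{-iωz}; for large |z| the factor e^{-iωz} decays in the lower half-plane when ω > 0 and in the upper half-plane when ω < 0.

Case ω > 0 (lower half-plane, clockwise contour ⇒ F(ω) = -2πi·ΣRes):
  Res_{z = - \frac{12 i}{5}} g(z) = \frac{5 i e^{- \frac{12 \omega}{5}}}{12}
  F(ω) = -2πi·ΣRes = \frac{5 \pi e^{- \frac{12 \omega}{5}}}{6}

Case ω < 0 (upper half-plane, counterclockwise contour ⇒ F(ω) = +2πi·ΣRes):
  Res_{z = \frac{12 i}{5}} g(z) = - \frac{5 i e^{\frac{12 \omega}{5}}}{12}
  F(ω) = 2πi·ΣRes = \frac{5 \pi e^{\frac{12 \omega}{5}}}{6}

Both cases combine into a single formula in |ω|:

F(ω) = \frac{5 \pi e^{- \frac{12 \left|{\omega}\right|}{5}}}{6}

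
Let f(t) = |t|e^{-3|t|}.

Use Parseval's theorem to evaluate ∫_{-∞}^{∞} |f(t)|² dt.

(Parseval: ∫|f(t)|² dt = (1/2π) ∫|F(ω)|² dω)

∫|f(t)|² dt = \frac{1}{54}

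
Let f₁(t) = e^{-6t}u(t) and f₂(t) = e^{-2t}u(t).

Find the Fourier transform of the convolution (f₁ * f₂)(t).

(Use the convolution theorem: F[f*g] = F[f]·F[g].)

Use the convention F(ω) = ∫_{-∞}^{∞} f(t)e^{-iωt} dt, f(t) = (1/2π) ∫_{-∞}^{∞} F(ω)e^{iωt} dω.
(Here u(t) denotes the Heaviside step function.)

F[f₁*f₂](ω) = \frac{1}{\left(i \omega + 2\right) \left(i \omega + 6\right)}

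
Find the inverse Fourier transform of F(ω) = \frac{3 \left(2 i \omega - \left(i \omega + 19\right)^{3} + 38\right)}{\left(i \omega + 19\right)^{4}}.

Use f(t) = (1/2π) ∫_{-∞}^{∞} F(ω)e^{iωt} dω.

f(t) = 3 \left(t^{2} - 1\right) e^{- 19 t} u\left(t\right)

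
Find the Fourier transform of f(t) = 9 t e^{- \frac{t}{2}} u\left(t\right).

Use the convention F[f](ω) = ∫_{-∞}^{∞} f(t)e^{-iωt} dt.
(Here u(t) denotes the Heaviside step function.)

F(ω) = \frac{36}{\left(2 i \omega + 1\right)^{2}}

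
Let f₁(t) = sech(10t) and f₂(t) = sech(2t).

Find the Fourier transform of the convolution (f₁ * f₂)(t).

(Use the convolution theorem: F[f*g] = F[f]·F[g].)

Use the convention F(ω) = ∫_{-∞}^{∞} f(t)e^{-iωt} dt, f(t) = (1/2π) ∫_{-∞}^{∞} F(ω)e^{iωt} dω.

F[f₁*f₂](ω) = \frac{\pi^{2}}{20 \cosh{\left(\frac{\pi \omega}{20} \right)} \cosh{\left(\frac{\pi \omega}{4} \right)}}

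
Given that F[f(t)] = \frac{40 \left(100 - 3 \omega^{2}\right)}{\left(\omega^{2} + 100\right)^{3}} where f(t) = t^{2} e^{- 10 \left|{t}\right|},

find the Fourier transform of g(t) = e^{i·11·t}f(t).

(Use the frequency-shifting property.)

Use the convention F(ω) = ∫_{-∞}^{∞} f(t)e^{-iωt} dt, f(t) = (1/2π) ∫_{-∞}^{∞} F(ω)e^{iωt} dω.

F[g](ω) = \frac{40 \left(100 - 3 \left(\omega - 11\right)^{2}\right)}{\left(\left(\omega - 11\right)^{2} + 100\right)^{3}}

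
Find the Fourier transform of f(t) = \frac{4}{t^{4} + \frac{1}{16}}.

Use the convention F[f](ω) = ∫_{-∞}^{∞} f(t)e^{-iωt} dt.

F(ω) = 32 \pi e^{- \frac{\sqrt{2} \left|{\omega}\right|}{4}} \sin{\left(\frac{\sqrt{2} \left|{\omega}\right|}{4} + \frac{\pi}{4} \right)}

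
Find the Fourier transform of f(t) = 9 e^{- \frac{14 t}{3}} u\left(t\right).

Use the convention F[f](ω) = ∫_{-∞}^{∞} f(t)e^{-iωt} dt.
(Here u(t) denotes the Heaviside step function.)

F(ω) = \frac{27}{3 i \omega + 14}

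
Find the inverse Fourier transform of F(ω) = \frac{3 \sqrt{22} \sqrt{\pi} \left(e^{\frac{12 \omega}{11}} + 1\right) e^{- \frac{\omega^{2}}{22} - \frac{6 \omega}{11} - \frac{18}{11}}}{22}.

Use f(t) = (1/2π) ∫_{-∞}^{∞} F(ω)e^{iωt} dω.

f(t) = 3 e^{- \frac{11 t^{2}}{2}} \cos{\left(6 t \right)}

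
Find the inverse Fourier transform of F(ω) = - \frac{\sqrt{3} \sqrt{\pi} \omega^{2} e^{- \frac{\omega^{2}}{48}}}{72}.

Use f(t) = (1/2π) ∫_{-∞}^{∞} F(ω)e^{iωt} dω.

f(t) = \left(48 t^{2} - 2\right) e^{- 12 t^{2}}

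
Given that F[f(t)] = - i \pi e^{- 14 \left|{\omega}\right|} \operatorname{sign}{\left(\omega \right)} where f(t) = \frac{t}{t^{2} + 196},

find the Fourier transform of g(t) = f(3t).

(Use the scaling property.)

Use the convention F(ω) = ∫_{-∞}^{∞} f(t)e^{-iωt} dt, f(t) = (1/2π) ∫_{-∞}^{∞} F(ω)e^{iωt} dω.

F[g](ω) = - \frac{i \pi e^{- \frac{14 \left|{\omega}\right|}{3}} \operatorname{sign}{\left(\omega \right)}}{3}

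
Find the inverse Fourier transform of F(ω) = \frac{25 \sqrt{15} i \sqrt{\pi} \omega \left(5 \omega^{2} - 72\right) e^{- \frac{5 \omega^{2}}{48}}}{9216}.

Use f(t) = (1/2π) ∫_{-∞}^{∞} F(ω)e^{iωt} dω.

f(t) = 9 t^{3} e^{- \frac{12 t^{2}}{5}}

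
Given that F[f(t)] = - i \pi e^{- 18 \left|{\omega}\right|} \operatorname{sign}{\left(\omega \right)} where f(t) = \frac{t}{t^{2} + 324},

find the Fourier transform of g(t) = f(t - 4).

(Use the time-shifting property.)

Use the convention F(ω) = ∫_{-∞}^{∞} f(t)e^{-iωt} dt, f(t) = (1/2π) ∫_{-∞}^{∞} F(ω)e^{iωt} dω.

F[g](ω) = - i \pi e^{- 4 i \omega} e^{- 18 \left|{\omega}\right|} \operatorname{sign}{\left(\omega \right)}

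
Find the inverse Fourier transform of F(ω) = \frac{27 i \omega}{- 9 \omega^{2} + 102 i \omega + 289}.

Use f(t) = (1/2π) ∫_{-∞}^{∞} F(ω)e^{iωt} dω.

f(t) = 3 \left(1 - \frac{17 t}{3}\right) e^{- \frac{17 t}{3}} u\left(t\right)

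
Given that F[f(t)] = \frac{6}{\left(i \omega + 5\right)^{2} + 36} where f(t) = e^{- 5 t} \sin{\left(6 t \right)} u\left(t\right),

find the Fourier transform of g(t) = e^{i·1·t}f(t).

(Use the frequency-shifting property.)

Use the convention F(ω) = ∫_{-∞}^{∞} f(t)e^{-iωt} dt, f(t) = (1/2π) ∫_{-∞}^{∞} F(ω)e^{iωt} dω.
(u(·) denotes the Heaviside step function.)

F[g](ω) = \frac{6}{\left(i \left(\omega - 1\right) + 5\right)^{2} + 36}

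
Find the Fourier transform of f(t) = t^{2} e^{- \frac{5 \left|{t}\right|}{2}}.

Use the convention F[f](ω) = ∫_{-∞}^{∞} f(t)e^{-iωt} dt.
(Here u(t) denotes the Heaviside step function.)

F(ω) = \frac{160 \left(25 - 12 \omega^{2}\right)}{\left(4 \omega^{2} + 25\right)^{3}}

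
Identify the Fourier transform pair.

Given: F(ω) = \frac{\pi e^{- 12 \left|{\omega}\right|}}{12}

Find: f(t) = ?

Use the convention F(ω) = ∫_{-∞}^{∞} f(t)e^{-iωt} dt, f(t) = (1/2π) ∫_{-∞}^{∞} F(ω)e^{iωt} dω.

f(t) = \frac{1}{t^{2} + 144}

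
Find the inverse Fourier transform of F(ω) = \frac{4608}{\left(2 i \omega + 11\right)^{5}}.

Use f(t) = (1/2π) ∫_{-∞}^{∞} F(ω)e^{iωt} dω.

f(t) = 6 t^{4} e^{- \frac{11 t}{2}} u\left(t\right)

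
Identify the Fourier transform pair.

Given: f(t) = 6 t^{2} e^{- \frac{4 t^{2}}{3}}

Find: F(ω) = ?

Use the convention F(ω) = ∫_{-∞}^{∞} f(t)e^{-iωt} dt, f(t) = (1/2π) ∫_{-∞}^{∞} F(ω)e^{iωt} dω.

F(ω) = \frac{9 \sqrt{3} \sqrt{\pi} \left(8 - 3 \omega^{2}\right) e^{- \frac{3 \omega^{2}}{16}}}{64}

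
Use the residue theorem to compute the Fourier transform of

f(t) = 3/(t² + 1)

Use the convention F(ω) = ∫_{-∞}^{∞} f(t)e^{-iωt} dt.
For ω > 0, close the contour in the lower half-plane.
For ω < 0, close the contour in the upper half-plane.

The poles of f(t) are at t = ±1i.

Let g(z) = f(z)e^{-iωz}; for large |z| the factor e^{-iωz} decays in the lower half-plane when ω > 0 and in the upper half-plane when ω < 0.

Case ω > 0 (lower half-plane, clockwise contour ⇒ F(ω) = -2πi·ΣRes):
  Res_{z = - i} g(z) = \frac{3 i e^{- \omega}}{2}
  F(ω) = -2πi·ΣRes = 3 \pi e^{- \omega}

Case ω < 0 (upper half-plane, counterclockwise contour ⇒ F(ω) = +2πi·ΣRes):
  Res_{z = i} g(z) = - \frac{3 i e^{\omega}}{2}
  F(ω) = 2πi·ΣRes = 3 \pi e^{\omega}

Both cases combine into a single formula in |ω|:

F(ω) = 3 \pi e^{- \left|{\omega}\right|}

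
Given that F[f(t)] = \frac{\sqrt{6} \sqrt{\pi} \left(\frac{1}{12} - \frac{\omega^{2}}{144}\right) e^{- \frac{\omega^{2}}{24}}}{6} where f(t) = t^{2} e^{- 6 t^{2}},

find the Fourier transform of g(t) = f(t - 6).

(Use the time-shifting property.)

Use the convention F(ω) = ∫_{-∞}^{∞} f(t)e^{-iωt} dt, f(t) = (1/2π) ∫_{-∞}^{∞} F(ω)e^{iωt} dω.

F[g](ω) = \frac{\sqrt{6} \sqrt{\pi} \left(12 - \omega^{2}\right) e^{- \frac{\omega \left(\omega + 144 i\right)}{24}}}{864}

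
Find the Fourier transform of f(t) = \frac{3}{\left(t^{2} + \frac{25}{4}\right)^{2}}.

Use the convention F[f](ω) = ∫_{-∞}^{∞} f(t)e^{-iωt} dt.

F(ω) = \frac{6 \pi \left(5 \left|{\omega}\right| + 2\right) e^{- \frac{5 \left|{\omega}\right|}{2}}}{125}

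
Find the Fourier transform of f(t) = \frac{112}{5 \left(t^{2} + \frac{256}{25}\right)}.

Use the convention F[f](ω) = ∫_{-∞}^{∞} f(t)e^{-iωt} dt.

F(ω) = 7 \pi e^{- \frac{16 \left|{\omega}\right|}{5}}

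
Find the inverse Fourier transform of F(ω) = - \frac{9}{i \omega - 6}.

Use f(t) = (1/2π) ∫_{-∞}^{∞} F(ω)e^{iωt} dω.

f(t) = 9 e^{6 t} u\left(- t\right)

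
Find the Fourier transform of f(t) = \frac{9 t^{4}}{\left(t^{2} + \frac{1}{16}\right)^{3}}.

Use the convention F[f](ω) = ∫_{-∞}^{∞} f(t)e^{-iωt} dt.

F(ω) = \frac{9 \pi \left(\omega^{2} - 20 \left|{\omega}\right| + 48\right) e^{- \frac{\left|{\omega}\right|}{4}}}{32}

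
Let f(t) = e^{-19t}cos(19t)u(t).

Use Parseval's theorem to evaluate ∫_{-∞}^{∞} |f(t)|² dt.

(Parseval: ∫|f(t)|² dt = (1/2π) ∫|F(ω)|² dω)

∫|f(t)|² dt = \frac{3}{152}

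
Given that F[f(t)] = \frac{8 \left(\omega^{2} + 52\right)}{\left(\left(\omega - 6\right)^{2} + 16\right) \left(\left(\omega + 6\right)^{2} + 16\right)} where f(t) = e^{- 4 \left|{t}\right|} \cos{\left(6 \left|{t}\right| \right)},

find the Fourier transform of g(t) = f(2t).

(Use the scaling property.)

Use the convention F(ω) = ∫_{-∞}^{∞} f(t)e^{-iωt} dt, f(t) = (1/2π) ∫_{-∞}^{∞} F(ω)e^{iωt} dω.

F[g](ω) = \frac{16 \left(\omega^{2} + 208\right)}{\omega^{4} - 160 \omega^{2} + 43264}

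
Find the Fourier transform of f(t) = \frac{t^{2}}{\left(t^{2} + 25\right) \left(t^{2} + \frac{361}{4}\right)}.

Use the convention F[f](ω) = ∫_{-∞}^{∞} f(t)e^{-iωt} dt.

F(ω) = - \frac{20 \pi e^{- 5 \left|{\omega}\right|}}{261} + \frac{38 \pi e^{- \frac{19 \left|{\omega}\right|}{2}}}{261}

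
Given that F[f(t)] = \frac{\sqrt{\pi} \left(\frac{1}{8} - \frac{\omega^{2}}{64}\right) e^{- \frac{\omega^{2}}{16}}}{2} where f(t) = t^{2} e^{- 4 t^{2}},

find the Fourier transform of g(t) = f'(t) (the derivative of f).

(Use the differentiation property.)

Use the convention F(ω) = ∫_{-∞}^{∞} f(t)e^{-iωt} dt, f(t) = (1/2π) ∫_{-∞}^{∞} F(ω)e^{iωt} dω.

F[g](ω) = \frac{i \sqrt{\pi} \omega \left(8 - \omega^{2}\right) e^{- \frac{\omega^{2}}{16}}}{128}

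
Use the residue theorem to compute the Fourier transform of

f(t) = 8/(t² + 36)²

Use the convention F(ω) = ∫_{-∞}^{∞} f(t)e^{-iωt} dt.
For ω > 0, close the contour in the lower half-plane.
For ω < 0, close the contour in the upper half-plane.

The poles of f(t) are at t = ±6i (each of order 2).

Let g(z) = f(z)e^{-iωz}; for large |z| the factor e^{-iωz} decays in the lower half-plane when ω > 0 and in the upper half-plane when ω < 0.

Case ω > 0 (lower half-plane, clockwise contour ⇒ F(ω) = -2πi·ΣRes):
  Res_{z = - 6 i} g(z) = \frac{i \left(6 \omega + 1\right) e^{- 6 \omega}}{108} (pole of order 2)
  F(ω) = -2πi·ΣRes = \frac{\pi \left(6 \omega + 1\right) e^{- 6 \omega}}{54}

Case ω < 0 (upper half-plane, counterclockwise contour ⇒ F(ω) = +2πi·ΣRes):
  Res_{z = 6 i} g(z) = \frac{i \left(6 \omega - 1\right) e^{6 \omega}}{108} (pole of order 2)
  F(ω) = 2πi·ΣRes = \frac{\pi \left(1 - 6 \omega\right) e^{6 \omega}}{54}

Both cases combine into a single formula in |ω|:

F(ω) = \frac{\pi \left(6 \left|{\omega}\right| + 1\right) e^{- 6 \left|{\omega}\right|}}{54}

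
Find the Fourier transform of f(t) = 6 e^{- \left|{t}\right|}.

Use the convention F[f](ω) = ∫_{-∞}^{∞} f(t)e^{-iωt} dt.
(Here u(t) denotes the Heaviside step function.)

F(ω) = \frac{12}{\omega^{2} + 1}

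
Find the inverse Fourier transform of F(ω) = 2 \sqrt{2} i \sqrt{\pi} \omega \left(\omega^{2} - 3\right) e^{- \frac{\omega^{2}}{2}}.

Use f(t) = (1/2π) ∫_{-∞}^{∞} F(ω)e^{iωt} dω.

f(t) = 2 t^{3} e^{- \frac{t^{2}}{2}}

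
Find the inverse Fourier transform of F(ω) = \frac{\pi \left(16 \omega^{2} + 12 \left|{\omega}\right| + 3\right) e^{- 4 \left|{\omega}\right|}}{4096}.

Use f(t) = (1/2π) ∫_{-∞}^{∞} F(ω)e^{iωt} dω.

f(t) = \frac{2}{\left(t^{2} + 16\right)^{3}}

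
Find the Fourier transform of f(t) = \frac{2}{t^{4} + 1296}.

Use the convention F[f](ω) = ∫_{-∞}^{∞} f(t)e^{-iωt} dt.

F(ω) = \frac{\pi e^{- 3 \sqrt{2} \left|{\omega}\right|} \sin{\left(3 \sqrt{2} \left|{\omega}\right| + \frac{\pi}{4} \right)}}{108}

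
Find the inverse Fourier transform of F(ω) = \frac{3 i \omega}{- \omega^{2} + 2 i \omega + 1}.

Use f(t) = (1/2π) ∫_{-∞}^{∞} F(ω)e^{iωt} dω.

f(t) = 3 \left(1 - t\right) e^{- t} u\left(t\right)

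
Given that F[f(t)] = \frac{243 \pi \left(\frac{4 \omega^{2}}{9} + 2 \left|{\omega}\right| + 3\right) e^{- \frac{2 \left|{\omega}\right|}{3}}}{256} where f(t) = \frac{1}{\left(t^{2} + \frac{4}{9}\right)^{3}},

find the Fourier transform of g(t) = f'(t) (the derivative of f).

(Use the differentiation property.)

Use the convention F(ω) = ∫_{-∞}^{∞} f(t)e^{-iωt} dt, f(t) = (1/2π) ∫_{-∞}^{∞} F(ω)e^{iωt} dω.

F[g](ω) = \frac{27 i \pi \omega \left(4 \omega^{2} + 18 \left|{\omega}\right| + 27\right) e^{- \frac{2 \left|{\omega}\right|}{3}}}{256}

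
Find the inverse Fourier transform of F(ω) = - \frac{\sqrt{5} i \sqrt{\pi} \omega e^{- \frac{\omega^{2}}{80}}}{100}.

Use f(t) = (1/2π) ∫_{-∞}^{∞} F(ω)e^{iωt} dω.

f(t) = 4 t e^{- 20 t^{2}}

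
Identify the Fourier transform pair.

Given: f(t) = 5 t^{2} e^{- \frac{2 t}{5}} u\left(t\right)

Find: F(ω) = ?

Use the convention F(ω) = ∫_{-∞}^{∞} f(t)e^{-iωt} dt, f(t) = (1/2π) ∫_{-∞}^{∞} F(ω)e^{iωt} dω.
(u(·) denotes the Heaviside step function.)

F(ω) = \frac{1250}{\left(5 i \omega + 2\right)^{3}}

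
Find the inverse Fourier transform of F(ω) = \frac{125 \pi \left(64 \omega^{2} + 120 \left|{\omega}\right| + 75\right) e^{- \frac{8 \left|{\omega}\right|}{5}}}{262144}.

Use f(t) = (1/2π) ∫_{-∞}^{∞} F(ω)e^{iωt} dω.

f(t) = \frac{1}{\left(t^{2} + \frac{64}{25}\right)^{3}}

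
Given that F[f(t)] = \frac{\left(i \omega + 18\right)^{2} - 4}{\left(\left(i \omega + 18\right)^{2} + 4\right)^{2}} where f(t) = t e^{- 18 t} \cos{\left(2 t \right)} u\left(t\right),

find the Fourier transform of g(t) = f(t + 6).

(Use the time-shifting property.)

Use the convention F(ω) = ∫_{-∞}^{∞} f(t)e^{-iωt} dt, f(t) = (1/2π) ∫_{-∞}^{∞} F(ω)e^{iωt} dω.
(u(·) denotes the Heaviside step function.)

F[g](ω) = \frac{\left(\left(i \omega + 18\right)^{2} - 4\right) e^{6 i \omega}}{\left(\left(i \omega + 18\right)^{2} + 4\right)^{2}}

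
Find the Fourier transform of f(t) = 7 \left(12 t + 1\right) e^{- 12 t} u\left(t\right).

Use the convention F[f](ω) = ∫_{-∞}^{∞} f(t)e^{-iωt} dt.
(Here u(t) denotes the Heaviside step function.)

F(ω) = \frac{7 \left(- i \omega - 24\right)}{\omega^{2} - 24 i \omega - 144}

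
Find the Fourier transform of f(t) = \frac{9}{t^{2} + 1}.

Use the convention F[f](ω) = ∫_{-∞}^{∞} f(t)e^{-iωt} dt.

F(ω) = 9 \pi e^{- \left|{\omega}\right|}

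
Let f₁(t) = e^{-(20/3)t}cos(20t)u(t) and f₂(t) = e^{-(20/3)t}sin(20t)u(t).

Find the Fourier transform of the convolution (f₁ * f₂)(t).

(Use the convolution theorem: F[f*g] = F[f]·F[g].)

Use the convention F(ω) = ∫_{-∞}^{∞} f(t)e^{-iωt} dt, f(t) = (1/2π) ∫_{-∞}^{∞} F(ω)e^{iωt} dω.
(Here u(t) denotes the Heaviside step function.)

F[f₁*f₂](ω) = \frac{540 \left(3 i \omega + 20\right)}{\left(\left(3 i \omega + 20\right)^{2} + 3600\right)^{2}}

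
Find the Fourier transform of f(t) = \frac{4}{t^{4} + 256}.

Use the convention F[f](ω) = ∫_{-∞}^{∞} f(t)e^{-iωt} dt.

F(ω) = \frac{\pi e^{- 2 \sqrt{2} \left|{\omega}\right|} \sin{\left(2 \sqrt{2} \left|{\omega}\right| + \frac{\pi}{4} \right)}}{16}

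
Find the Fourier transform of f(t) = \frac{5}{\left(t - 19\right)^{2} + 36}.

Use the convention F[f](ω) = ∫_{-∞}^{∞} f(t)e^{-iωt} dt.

F(ω) = \frac{5 \pi e^{- 19 i \omega - 6 \left|{\omega}\right|}}{6}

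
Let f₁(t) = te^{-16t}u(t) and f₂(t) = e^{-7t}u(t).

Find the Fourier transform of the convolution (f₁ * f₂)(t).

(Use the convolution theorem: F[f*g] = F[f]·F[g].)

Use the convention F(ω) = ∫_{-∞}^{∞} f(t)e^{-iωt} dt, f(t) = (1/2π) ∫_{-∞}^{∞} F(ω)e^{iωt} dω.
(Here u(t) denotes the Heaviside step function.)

F[f₁*f₂](ω) = \frac{1}{\left(i \omega + 7\right) \left(i \omega + 16\right)^{2}}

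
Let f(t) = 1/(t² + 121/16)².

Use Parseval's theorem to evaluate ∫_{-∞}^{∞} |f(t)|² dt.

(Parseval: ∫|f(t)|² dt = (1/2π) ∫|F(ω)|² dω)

∫|f(t)|² dt = \frac{5120 \pi}{19487171}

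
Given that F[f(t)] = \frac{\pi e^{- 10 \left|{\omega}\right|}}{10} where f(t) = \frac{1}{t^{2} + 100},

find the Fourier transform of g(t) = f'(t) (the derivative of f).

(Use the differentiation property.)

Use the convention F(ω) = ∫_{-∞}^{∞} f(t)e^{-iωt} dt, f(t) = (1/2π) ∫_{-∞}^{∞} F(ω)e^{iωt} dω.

F[g](ω) = \frac{i \pi \omega e^{- 10 \left|{\omega}\right|}}{10}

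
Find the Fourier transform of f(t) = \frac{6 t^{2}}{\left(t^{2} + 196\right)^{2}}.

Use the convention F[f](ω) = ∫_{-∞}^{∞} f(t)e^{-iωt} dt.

F(ω) = \frac{3 \pi \left(1 - 14 \left|{\omega}\right|\right) e^{- 14 \left|{\omega}\right|}}{14}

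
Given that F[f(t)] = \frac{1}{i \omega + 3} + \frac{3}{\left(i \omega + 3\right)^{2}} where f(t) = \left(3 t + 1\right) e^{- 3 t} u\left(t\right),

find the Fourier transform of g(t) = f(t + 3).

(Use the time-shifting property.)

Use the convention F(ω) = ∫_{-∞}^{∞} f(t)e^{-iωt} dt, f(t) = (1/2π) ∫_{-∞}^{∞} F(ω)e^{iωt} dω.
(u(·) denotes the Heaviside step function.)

F[g](ω) = \frac{\left(- i \omega - 6\right) e^{3 i \omega}}{\omega^{2} - 6 i \omega - 9}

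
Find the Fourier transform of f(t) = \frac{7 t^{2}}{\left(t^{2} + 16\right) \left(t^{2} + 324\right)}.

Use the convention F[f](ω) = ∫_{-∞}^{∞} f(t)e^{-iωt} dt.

F(ω) = \frac{\pi \left(9 - 2 e^{14 \left|{\omega}\right|}\right) e^{- 18 \left|{\omega}\right|}}{22}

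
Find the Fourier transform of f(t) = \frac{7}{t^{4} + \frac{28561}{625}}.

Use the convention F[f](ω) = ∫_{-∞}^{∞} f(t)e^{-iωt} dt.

F(ω) = \frac{875 \pi e^{- \frac{13 \sqrt{2} \left|{\omega}\right|}{10}} \sin{\left(\frac{13 \sqrt{2} \left|{\omega}\right|}{10} + \frac{\pi}{4} \right)}}{2197}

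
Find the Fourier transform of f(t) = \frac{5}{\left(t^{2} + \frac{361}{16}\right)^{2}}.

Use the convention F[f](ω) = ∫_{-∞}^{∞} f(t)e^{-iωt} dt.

F(ω) = \frac{40 \pi \left(19 \left|{\omega}\right| + 4\right) e^{- \frac{19 \left|{\omega}\right|}{4}}}{6859}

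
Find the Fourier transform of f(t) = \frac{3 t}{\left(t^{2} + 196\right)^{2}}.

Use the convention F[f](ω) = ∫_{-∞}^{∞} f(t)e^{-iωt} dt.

F(ω) = - \frac{3 i \pi \omega e^{- 14 \left|{\omega}\right|}}{28}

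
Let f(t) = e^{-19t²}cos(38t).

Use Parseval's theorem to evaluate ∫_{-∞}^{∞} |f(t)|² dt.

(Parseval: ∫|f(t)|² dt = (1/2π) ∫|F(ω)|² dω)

∫|f(t)|² dt = \frac{\sqrt{38} \sqrt{\pi} \left(1 + e^{38}\right)}{76 e^{38}}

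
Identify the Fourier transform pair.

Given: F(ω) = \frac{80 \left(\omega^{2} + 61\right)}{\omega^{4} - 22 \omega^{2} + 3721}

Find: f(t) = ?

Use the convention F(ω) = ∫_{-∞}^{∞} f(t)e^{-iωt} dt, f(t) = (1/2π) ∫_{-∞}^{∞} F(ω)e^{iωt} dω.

f(t) = 8 e^{- 5 \left|{t}\right|} \cos{\left(6 t \right)}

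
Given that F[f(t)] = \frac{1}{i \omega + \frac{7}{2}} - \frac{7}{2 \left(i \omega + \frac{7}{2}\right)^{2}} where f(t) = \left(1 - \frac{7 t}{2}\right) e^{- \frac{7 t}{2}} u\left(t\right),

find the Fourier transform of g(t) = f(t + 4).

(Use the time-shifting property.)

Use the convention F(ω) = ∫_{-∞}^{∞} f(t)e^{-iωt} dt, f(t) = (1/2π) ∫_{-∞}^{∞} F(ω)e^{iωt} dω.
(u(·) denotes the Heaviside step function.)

F[g](ω) = \frac{4 i \omega e^{4 i \omega}}{- 4 \omega^{2} + 28 i \omega + 49}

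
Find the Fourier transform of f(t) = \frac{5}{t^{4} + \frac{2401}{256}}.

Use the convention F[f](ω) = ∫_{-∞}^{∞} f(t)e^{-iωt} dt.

F(ω) = \frac{320 \pi e^{- \frac{7 \sqrt{2} \left|{\omega}\right|}{8}} \sin{\left(\frac{7 \sqrt{2} \left|{\omega}\right|}{8} + \frac{\pi}{4} \right)}}{343}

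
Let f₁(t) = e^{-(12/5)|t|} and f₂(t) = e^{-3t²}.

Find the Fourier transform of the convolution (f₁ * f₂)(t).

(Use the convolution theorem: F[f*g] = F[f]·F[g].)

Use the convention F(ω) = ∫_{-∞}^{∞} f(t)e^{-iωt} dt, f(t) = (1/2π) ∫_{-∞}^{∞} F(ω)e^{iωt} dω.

F[f₁*f₂](ω) = \frac{40 \sqrt{3} \sqrt{\pi} e^{- \frac{\omega^{2}}{12}}}{25 \omega^{2} + 144}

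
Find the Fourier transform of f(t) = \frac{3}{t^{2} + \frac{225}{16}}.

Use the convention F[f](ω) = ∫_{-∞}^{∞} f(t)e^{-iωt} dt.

F(ω) = \frac{4 \pi e^{- \frac{15 \left|{\omega}\right|}{4}}}{5}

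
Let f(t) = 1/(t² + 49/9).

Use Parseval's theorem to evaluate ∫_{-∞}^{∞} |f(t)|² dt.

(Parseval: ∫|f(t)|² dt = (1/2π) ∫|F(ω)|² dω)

∫|f(t)|² dt = \frac{27 \pi}{686}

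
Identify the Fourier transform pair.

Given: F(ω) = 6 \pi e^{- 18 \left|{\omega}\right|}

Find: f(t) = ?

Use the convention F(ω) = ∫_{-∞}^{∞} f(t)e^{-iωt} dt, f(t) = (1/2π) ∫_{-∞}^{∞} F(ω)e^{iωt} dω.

f(t) = \frac{108}{t^{2} + 324}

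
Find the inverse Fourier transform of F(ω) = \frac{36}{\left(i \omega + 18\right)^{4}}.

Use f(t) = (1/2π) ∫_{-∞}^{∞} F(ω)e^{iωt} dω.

f(t) = 6 t^{3} e^{- 18 t} u\left(t\right)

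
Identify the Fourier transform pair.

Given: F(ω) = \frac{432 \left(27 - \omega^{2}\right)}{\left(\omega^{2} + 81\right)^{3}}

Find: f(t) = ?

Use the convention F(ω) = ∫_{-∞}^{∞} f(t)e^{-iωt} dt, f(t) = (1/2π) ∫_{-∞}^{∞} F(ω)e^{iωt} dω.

f(t) = 4 t^{2} e^{- 9 \left|{t}\right|}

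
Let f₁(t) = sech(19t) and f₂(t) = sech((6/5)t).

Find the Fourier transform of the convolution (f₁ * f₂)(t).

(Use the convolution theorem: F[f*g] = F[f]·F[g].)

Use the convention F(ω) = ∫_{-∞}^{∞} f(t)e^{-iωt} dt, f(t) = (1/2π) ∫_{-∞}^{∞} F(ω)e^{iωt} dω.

F[f₁*f₂](ω) = \frac{5 \pi^{2}}{114 \cosh{\left(\frac{\pi \omega}{38} \right)} \cosh{\left(\frac{5 \pi \omega}{12} \right)}}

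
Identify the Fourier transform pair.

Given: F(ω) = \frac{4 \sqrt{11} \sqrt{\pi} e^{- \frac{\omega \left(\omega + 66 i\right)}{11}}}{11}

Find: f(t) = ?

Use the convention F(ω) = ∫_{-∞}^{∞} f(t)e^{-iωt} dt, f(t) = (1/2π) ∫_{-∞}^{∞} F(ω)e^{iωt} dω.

f(t) = 2 e^{- \frac{11 \left(t - 6\right)^{2}}{4}}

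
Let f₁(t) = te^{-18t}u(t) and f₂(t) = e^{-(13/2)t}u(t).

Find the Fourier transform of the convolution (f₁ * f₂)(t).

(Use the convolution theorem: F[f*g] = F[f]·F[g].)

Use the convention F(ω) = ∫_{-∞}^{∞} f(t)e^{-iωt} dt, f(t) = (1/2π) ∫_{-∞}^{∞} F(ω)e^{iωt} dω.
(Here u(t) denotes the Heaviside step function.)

F[f₁*f₂](ω) = \frac{2}{\left(i \omega + 18\right)^{2} \left(2 i \omega + 13\right)}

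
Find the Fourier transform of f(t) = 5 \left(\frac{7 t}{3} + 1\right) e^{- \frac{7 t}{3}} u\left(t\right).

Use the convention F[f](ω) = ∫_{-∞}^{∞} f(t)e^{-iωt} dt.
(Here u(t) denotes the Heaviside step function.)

F(ω) = \frac{15 \left(- 3 i \omega - 14\right)}{9 \omega^{2} - 42 i \omega - 49}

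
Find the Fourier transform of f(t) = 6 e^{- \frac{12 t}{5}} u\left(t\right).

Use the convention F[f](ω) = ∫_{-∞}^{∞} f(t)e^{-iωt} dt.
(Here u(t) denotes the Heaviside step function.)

F(ω) = \frac{30}{5 i \omega + 12}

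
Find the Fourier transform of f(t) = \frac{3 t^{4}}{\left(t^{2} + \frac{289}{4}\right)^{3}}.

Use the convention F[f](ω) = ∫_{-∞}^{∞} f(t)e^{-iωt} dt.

F(ω) = \frac{3 \pi \left(289 \omega^{2} - 170 \left|{\omega}\right| + 12\right) e^{- \frac{17 \left|{\omega}\right|}{2}}}{272}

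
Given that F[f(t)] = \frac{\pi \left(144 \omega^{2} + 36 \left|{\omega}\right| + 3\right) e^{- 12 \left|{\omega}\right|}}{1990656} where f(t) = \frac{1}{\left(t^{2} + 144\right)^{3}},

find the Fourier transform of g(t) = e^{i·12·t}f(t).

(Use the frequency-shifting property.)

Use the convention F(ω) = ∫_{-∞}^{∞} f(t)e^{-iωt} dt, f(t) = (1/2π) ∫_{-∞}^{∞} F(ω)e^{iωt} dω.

F[g](ω) = \frac{\pi \left(48 \left(\omega - 12\right)^{2} + 12 \left|{\omega - 12}\right| + 1\right) e^{- 12 \left|{\omega - 12}\right|}}{663552}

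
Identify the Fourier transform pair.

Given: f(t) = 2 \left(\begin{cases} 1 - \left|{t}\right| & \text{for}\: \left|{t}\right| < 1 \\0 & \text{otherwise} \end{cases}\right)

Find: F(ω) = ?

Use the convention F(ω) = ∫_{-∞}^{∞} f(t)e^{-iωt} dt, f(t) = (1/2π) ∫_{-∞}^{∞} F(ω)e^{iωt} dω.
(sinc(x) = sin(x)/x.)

F(ω) = 2 \operatorname{sinc}^{2}{\left(\frac{\omega}{2} \right)}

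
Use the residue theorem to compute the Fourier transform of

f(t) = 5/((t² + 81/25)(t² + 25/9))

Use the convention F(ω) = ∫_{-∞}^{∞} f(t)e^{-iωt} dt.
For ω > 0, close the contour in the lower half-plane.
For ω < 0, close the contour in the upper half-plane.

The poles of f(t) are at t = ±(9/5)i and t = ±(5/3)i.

Let g(z) = f(z)e^{-iωz}; for large |z| the factor e^{-iωz} decays in the lower half-plane when ω > 0 and in the upper half-plane when ω < 0.

Case ω > 0 (lower half-plane, clockwise contour ⇒ F(ω) = -2πi·ΣRes):
  Res_{z = - \frac{9 i}{5}} g(z) = - \frac{625 i e^{- \frac{9 \omega}{5}}}{208}
  Res_{z = - \frac{5 i}{3}} g(z) = \frac{675 i e^{- \frac{5 \omega}{3}}}{208}
  F(ω) = -2πi·ΣRes = \frac{675 \pi e^{- \frac{5 \omega}{3}}}{104} - \frac{625 \pi e^{- \frac{9 \omega}{5}}}{104}

Case ω < 0 (upper half-plane, counterclockwise contour ⇒ F(ω) = +2πi·ΣRes):
  Res_{z = \frac{9 i}{5}} g(z) = \frac{625 i e^{\frac{9 \omega}{5}}}{208}
  Res_{z = \frac{5 i}{3}} g(z) = - \frac{675 i e^{\frac{5 \omega}{3}}}{208}
  F(ω) = 2πi·ΣRes = \frac{25 \pi \left(- 25 e^{\frac{9 \omega}{5}} + 27 e^{\frac{5 \omega}{3}}\right)}{104}

Both cases combine into a single formula in |ω|:

F(ω) = \frac{675 \pi e^{- \frac{5 \left|{\omega}\right|}{3}}}{104} - \frac{625 \pi e^{- \frac{9 \left|{\omega}\right|}{5}}}{104}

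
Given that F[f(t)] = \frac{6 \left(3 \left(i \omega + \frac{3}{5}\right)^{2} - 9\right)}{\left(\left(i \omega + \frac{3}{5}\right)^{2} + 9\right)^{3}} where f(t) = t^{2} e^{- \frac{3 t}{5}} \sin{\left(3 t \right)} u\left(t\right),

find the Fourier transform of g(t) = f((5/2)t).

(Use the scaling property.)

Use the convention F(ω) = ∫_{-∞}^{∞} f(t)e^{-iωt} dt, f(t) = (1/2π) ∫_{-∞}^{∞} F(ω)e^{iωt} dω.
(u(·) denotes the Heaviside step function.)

F[g](ω) = \frac{4500 \left(\left(2 i \omega + 3\right)^{2} - 75\right)}{\left(\left(2 i \omega + 3\right)^{2} + 225\right)^{3}}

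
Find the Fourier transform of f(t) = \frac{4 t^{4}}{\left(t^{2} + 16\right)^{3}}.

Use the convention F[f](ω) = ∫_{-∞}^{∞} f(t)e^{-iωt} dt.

F(ω) = \frac{\pi \left(16 \omega^{2} - 20 \left|{\omega}\right| + 3\right) e^{- 4 \left|{\omega}\right|}}{8}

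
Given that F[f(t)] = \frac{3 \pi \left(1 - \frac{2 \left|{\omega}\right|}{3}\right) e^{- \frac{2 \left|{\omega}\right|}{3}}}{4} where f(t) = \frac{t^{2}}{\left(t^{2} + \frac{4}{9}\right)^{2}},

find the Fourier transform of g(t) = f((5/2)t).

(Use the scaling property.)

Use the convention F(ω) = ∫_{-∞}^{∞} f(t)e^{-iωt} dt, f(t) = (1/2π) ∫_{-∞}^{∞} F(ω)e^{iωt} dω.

F[g](ω) = \frac{\pi \left(15 - 4 \left|{\omega}\right|\right) e^{- \frac{4 \left|{\omega}\right|}{15}}}{50}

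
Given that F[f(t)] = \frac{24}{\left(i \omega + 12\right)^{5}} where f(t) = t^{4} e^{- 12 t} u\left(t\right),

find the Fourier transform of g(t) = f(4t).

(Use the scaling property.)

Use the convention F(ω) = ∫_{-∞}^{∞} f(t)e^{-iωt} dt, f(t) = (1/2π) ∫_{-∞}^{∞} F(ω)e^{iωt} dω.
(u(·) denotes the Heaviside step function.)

F[g](ω) = \frac{6144}{\left(i \omega + 48\right)^{5}}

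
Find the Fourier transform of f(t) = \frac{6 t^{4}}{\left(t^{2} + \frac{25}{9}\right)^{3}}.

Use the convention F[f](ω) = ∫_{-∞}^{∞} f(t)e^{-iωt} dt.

F(ω) = \frac{\pi \left(25 \omega^{2} - 75 \left|{\omega}\right| + 27\right) e^{- \frac{5 \left|{\omega}\right|}{3}}}{20}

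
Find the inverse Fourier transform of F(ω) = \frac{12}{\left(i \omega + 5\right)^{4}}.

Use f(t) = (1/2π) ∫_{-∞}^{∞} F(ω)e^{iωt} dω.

f(t) = 2 t^{3} e^{- 5 t} u\left(t\right)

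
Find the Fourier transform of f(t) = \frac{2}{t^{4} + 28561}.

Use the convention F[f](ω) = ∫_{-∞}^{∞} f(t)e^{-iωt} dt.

F(ω) = \frac{2 \pi e^{- \frac{13 \sqrt{2} \left|{\omega}\right|}{2}} \sin{\left(\frac{13 \sqrt{2} \left|{\omega}\right|}{2} + \frac{\pi}{4} \right)}}{2197}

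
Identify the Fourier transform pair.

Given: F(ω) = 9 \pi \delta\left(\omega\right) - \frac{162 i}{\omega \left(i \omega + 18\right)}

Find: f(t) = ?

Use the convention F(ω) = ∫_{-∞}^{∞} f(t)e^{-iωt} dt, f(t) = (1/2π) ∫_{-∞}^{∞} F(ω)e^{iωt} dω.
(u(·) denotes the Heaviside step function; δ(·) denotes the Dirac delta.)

f(t) = 9 \left(1 - e^{- 18 t}\right) u\left(t\right)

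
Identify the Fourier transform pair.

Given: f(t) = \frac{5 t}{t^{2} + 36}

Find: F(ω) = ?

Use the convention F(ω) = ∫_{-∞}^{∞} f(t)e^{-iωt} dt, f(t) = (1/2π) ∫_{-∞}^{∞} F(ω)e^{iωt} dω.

F(ω) = - 5 i \pi e^{- 6 \left|{\omega}\right|} \operatorname{sign}{\left(\omega \right)}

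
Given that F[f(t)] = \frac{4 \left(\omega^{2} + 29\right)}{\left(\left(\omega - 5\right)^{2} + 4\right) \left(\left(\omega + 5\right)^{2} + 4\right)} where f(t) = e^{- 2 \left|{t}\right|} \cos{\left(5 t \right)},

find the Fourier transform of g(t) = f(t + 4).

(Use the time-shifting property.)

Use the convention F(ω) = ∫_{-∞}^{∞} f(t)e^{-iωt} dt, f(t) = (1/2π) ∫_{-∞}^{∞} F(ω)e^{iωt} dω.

F[g](ω) = \frac{4 \left(\omega^{2} + 29\right) e^{4 i \omega}}{\omega^{4} - 42 \omega^{2} + 841}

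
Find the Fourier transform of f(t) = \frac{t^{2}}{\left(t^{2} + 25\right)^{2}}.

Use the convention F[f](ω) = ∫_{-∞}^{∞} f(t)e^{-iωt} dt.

F(ω) = \frac{\pi \left(1 - 5 \left|{\omega}\right|\right) e^{- 5 \left|{\omega}\right|}}{10}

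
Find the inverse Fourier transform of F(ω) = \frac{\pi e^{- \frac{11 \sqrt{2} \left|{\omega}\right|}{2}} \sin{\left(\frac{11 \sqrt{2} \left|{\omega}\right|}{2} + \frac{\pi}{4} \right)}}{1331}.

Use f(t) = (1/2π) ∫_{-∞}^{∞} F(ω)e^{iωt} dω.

f(t) = \frac{1}{t^{4} + 14641}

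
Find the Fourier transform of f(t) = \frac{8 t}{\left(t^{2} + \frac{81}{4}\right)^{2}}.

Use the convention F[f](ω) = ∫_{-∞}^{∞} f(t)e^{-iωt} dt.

F(ω) = - \frac{8 i \pi \omega e^{- \frac{9 \left|{\omega}\right|}{2}}}{9}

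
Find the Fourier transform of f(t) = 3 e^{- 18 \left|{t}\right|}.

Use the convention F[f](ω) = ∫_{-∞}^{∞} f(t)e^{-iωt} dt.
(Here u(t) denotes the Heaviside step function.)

F(ω) = \frac{108}{\omega^{2} + 324}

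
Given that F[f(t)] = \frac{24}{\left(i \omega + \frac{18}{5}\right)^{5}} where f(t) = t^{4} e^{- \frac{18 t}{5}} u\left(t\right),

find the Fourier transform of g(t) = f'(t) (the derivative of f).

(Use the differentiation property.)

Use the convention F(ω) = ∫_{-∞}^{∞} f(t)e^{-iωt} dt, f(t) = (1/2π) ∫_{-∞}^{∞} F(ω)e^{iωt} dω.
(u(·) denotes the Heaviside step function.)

F[g](ω) = \frac{75000 i \omega}{\left(5 i \omega + 18\right)^{5}}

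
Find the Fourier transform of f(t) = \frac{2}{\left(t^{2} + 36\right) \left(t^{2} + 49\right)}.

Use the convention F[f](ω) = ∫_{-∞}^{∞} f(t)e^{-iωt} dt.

F(ω) = \frac{\pi \left(7 e^{\left|{\omega}\right|} - 6\right) e^{- 7 \left|{\omega}\right|}}{273}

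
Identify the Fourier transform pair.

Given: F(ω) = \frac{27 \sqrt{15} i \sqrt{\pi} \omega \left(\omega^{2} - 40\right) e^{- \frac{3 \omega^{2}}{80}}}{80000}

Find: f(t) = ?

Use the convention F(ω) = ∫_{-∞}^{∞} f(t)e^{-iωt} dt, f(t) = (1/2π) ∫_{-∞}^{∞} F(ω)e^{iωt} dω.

f(t) = 8 t^{3} e^{- \frac{20 t^{2}}{3}}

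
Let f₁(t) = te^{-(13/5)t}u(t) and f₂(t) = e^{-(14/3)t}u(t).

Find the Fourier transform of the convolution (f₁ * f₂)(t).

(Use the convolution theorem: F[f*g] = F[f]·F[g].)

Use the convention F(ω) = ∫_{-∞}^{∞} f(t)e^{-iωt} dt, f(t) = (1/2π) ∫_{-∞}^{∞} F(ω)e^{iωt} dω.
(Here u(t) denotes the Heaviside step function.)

F[f₁*f₂](ω) = \frac{75}{\left(3 i \omega + 14\right) \left(5 i \omega + 13\right)^{2}}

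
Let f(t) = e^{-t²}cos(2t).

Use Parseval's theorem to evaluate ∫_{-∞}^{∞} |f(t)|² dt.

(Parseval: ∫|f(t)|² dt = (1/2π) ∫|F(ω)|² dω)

∫|f(t)|² dt = \frac{\sqrt{2} \sqrt{\pi} \left(1 + e^{2}\right)}{4 e^{2}}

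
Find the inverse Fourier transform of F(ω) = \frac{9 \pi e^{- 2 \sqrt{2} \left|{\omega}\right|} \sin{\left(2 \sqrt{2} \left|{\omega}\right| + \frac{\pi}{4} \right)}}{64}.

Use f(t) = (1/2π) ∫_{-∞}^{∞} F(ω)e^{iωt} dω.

f(t) = \frac{9}{t^{4} + 256}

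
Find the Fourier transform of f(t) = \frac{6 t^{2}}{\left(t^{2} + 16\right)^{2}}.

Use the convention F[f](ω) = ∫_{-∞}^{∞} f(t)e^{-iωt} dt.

F(ω) = \frac{3 \pi \left(1 - 4 \left|{\omega}\right|\right) e^{- 4 \left|{\omega}\right|}}{4}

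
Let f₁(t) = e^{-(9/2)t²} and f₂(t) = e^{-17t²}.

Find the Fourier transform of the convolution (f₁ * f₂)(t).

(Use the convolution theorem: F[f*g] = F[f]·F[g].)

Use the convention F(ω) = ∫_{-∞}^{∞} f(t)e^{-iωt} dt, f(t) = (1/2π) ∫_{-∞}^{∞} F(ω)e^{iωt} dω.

F[f₁*f₂](ω) = \frac{\sqrt{34} \pi e^{- \frac{43 \omega^{2}}{612}}}{51}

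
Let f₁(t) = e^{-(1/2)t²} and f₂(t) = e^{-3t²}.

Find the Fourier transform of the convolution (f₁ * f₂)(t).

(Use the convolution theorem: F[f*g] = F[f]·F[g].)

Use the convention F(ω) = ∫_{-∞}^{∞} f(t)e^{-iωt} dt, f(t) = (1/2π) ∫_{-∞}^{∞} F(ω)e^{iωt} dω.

F[f₁*f₂](ω) = \frac{\sqrt{6} \pi e^{- \frac{7 \omega^{2}}{12}}}{3}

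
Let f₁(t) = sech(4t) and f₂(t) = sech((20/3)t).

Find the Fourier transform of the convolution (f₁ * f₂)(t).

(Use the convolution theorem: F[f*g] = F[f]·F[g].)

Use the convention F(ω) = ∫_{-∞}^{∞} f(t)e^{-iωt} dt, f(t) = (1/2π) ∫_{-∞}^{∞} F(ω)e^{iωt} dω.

F[f₁*f₂](ω) = \frac{3 \pi^{2}}{40 \left(\cosh{\left(\frac{\pi \omega}{20} \right)} + \cosh{\left(\frac{\pi \omega}{5} \right)}\right)}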